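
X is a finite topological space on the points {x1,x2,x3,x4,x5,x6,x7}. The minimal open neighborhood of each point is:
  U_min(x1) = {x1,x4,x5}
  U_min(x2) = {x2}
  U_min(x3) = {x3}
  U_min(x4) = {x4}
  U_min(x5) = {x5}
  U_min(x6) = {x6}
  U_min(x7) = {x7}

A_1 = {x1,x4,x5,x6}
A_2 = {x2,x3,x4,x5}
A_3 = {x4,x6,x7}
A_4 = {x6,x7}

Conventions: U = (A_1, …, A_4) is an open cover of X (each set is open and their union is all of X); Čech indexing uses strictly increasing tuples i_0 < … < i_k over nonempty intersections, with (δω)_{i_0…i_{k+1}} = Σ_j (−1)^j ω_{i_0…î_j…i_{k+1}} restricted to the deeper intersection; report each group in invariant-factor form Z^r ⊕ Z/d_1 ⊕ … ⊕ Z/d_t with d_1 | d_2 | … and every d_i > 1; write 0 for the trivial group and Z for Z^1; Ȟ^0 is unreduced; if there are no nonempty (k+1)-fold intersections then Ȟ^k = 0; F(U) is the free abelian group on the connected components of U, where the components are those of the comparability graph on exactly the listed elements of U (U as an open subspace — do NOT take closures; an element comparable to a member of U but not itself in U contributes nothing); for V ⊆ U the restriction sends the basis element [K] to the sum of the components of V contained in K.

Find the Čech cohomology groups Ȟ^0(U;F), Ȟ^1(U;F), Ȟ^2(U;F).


nonempty overlaps:
  A12={x4,x5} A13={x4,x6} A14={x6} A23={x4} A34={x6,x7}
  A123={x4} A134={x6}
components per intersection:
  A1: {x1,x4,x5} {x6}
  A2: {x2} {x3} {x4} {x5}
  A3: {x4} {x6} {x7}
  A4: {x6} {x7}
  A12: {x4} {x5}
  A13: {x4} {x6}
  A14: {x6}
  A23: {x4}
  A34: {x6} {x7}
  A123: {x4}
  A134: {x6}
C dims 11,8,2; δ0: rk 6, SNF 1^6; δ1: rk 2, SNF 1^2
degree 0: 11−6−0 = 5 → Ȟ^0 ≅ Z^5
degree 1: 8−2−6 = 0 → Ȟ^1 ≅ 0
degree 2: 2−0−2 = 0 → Ȟ^2 ≅ 0

Ȟ^0 ≅ Z^5, Ȟ^1 ≅ 0 and Ȟ^2 ≅ 0


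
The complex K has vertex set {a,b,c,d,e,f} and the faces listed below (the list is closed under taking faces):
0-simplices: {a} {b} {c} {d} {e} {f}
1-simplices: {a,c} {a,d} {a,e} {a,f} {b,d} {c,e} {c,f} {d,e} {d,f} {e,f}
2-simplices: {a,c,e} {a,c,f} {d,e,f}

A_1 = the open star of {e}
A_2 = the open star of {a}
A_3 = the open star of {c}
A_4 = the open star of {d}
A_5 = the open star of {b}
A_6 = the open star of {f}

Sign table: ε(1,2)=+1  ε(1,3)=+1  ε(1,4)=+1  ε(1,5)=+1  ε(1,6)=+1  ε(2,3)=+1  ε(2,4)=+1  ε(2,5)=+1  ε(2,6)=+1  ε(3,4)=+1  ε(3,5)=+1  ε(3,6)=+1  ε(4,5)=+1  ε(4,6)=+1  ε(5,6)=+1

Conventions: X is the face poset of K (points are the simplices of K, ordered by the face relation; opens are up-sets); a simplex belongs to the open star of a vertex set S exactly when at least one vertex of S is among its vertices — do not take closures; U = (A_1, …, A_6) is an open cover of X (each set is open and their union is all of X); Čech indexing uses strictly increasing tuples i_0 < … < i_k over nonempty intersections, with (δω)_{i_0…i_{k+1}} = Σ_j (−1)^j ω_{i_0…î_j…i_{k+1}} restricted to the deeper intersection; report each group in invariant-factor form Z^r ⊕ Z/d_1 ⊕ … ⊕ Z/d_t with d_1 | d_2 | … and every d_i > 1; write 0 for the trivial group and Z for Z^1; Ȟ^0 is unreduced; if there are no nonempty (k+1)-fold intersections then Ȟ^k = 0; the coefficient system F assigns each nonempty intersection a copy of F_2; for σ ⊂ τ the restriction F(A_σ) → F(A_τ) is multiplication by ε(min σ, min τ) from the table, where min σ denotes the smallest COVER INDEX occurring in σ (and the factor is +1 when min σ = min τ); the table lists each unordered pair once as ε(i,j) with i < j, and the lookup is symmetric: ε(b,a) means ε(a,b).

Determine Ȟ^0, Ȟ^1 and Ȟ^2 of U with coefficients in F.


nonempty intersections:
  A1={{e},{a,e},{c,e},{d,e},{e,f},{a,c,e},{d,e,f}} A2={{a},{a,c},{a,d},{a,e},{a,f},{a,c,e},{a,c,f}} A3={{c},{a,c},{c,e},{c,f},{a,c,e},{a,c,f}} A4={{d},{a,d},{b,d},{d,e},{d,f},{d,e,f}} A5={{b},{b,d}} A6={{f},{a,f},{c,f},{d,f},{e,f},{a,c,f},{d,e,f}}
  A12={{a,e},{a,c,e}} A13={{c,e},{a,c,e}} A14={{d,e},{d,e,f}} A16={{e,f},{d,e,f}} A23={{a,c},{a,c,e},{a,c,f}} A24={{a,d}} A26={{a,f},{a,c,f}} A36={{c,f},{a,c,f}} A45={{b,d}} A46={{d,f},{d,e,f}}
  A123={{a,c,e}} A146={{d,e,f}} A236={{a,c,f}}
C dims 6,10,3; δ0: rk_F2 5; δ1: rk_F2 3
Ȟ^0: (6−5)−0=1 ⇒ Z/2
Ȟ^1: (10−3)−5=2 ⇒ Z/2 ⊕ Z/2
Ȟ^2: (3−0)−3=0 ⇒ 0

Ȟ^0 ≅ Z/2, Ȟ^1 ≅ Z/2 ⊕ Z/2 and Ȟ^2 ≅ 0


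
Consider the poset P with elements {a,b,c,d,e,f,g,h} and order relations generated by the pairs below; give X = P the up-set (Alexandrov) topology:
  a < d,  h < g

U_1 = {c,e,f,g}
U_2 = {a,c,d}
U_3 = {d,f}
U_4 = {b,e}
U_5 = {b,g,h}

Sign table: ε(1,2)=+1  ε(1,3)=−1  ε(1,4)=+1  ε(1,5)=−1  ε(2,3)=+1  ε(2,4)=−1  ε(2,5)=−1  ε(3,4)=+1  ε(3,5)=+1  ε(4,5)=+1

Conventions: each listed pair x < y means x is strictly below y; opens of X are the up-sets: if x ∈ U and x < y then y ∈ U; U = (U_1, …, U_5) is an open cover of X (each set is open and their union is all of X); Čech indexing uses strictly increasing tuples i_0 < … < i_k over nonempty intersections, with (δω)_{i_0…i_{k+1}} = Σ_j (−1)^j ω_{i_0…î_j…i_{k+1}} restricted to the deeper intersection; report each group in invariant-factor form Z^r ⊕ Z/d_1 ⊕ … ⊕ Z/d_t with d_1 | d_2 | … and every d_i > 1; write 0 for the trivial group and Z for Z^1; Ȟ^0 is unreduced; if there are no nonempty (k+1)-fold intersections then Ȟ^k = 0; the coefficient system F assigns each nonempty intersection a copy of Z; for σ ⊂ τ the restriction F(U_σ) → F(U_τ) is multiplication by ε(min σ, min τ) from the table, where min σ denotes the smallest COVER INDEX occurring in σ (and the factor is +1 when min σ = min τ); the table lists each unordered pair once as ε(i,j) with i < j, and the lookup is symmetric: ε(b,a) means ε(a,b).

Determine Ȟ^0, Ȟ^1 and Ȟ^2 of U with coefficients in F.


nonempty overlaps:
  U12={c} U13={f} U14={e} U15={g} U23={d} U45={b}
C dims 5,6; δ0: rk 5, SNF 1^4·2
degree 0: 5−5−0 = 0 → Ȟ^0 ≅ 0
degree 1: 6−0−5 = 1 plus torsion [2] → Ȟ^1 ≅ Z ⊕ Z/2
degree 2: 0−0−0 = 0 → Ȟ^2 ≅ 0

Ȟ^0 ≅ 0, Ȟ^1 ≅ Z ⊕ Z/2 and Ȟ^2 ≅ 0


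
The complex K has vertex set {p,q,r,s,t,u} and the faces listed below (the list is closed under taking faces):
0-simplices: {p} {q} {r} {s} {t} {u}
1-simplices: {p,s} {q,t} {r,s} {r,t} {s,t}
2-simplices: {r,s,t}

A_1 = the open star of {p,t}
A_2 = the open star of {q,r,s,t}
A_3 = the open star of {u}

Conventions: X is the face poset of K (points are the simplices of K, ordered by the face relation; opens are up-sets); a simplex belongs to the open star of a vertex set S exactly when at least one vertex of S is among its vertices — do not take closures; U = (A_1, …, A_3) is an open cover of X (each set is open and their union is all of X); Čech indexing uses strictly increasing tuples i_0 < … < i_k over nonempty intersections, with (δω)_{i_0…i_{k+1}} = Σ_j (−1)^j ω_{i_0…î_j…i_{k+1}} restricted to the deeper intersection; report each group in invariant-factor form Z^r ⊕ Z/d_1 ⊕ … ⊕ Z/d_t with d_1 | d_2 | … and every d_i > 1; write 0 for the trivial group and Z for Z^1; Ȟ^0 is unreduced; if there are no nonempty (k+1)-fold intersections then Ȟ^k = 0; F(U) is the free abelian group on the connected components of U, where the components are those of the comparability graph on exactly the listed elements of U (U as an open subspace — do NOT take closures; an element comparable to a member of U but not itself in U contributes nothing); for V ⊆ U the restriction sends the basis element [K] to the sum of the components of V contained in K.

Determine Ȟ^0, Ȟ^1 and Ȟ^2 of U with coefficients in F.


intersection data:
  A1={{p},{t},{p,s},{q,t},{r,t},{s,t},{r,s,t}} A2={{q},{r},{s},{t},{p,s},{q,t},{r,s},{r,t},{s,t},{r,s,t}} A3={{u}}
  A12={{t},{p,s},{q,t},{r,t},{s,t},{r,s,t}}
components per intersection:
  A1: {{p},{p,s}} {{t},{q,t},{r,t},{s,t},{r,s,t}}
  A2: {{q},{r},{s},{t},{p,s},{q,t},{r,s},{r,t},{s,t},{r,s,t}}
  A3: {{u}}
  A12: {{t},{q,t},{r,t},{s,t},{r,s,t}} {{p,s}}
C dims 4,2; δ0: rk 2, SNF 1^2
Ȟ^0 = (4 − 2) − 0 = 2, so Ȟ^0 ≅ Z^2
Ȟ^1 = (2 − 0) − 2 = 0, so Ȟ^1 ≅ 0
Ȟ^2 = (0 − 0) − 0 = 0, so Ȟ^2 ≅ 0

Ȟ^0 ≅ Z^2; Ȟ^1 ≅ 0; Ȟ^2 ≅ 0


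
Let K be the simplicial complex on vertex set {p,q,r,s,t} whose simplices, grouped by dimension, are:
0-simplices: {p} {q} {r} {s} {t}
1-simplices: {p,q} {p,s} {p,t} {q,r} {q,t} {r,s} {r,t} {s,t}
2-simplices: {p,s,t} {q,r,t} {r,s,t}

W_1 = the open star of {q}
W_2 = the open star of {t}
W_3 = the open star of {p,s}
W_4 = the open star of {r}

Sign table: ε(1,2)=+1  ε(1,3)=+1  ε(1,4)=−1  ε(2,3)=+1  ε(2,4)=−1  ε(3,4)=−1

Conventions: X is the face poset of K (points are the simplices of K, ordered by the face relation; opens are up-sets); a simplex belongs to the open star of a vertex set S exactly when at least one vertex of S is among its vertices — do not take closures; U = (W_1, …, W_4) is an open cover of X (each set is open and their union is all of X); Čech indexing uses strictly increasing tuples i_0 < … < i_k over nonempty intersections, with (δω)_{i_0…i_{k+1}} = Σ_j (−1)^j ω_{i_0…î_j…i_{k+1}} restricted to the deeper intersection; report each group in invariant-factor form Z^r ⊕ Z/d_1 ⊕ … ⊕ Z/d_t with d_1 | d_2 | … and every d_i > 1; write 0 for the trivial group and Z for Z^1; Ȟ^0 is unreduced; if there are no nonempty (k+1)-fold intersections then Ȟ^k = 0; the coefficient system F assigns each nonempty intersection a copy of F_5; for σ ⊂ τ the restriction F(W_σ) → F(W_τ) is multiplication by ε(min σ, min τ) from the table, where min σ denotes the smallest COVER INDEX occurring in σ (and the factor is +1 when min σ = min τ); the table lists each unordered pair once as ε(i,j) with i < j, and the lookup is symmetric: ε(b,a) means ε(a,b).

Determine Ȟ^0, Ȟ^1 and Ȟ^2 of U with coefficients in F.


Ȟ^0 ≅ Z/5; Ȟ^1 ≅ Z/5; Ȟ^2 ≅ 0

nonempty overlaps:
  W1={{q},{p,q},{q,r},{q,t},{q,r,t}} W2={{t},{p,t},{q,t},{r,t},{s,t},{p,s,t},{q,r,t},{r,s,t}} W3={{p},{s},{p,q},{p,s},{p,t},{r,s},{s,t},{p,s,t},{r,s,t}} W4={{r},{q,r},{r,s},{r,t},{q,r,t},{r,s,t}}
  W12={{q,t},{q,r,t}} W13={{p,q}} W14={{q,r},{q,r,t}} W23={{p,t},{s,t},{p,s,t},{r,s,t}} W24={{r,t},{q,r,t},{r,s,t}} W34={{r,s},{r,s,t}}
  W124={{q,r,t}} W234={{r,s,t}}
C dims 4,6,2; δ0: rk_F5 3; δ1: rk_F5 2
degree 0: 4−3−0 = 1 → Ȟ^0 ≅ Z/5
degree 1: 6−2−3 = 1 → Ȟ^1 ≅ Z/5
degree 2: 2−0−2 = 0 → Ȟ^2 ≅ 0


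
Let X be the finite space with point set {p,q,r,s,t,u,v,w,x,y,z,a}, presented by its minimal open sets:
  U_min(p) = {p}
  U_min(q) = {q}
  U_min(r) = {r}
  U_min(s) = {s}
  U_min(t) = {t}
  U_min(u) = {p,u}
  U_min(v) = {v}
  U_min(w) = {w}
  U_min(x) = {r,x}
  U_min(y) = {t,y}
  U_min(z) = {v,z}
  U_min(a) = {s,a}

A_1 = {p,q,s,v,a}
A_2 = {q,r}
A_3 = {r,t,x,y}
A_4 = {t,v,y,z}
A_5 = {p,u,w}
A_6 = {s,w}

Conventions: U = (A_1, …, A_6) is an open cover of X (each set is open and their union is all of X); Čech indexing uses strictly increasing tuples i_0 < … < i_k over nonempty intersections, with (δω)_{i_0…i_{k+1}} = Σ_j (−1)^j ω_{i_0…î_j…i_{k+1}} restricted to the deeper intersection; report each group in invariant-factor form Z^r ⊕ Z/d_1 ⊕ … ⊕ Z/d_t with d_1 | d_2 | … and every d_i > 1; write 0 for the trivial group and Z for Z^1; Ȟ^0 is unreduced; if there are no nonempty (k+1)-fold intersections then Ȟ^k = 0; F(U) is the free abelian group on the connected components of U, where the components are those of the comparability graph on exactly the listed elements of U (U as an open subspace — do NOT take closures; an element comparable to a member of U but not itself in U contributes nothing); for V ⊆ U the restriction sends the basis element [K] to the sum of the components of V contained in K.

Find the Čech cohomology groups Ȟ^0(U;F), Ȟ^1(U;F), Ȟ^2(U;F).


Ȟ^0 = Z^7,  Ȟ^1 = 0,  Ȟ^2 = 0

nerve simplices:
  A12={q} A14={v} A15={p} A16={s} A23={r} A34={t,y} A56={w}
components per intersection:
  A1: {p} {q} {s,a} {v}
  A2: {q} {r}
  A3: {r,x} {t,y}
  A4: {t,y} {v,z}
  A5: {p,u} {w}
  A6: {s} {w}
  A12: {q}
  A14: {v}
  A15: {p}
  A16: {s}
  A23: {r}
  A34: {t,y}
  A56: {w}
C dims 14,7; δ0: rk 7, SNF 1^7
degree 0: 14−7−0 = 7 → Ȟ^0 ≅ Z^7
degree 1: 7−0−7 = 0 → Ȟ^1 ≅ 0
degree 2: 0−0−0 = 0 → Ȟ^2 ≅ 0


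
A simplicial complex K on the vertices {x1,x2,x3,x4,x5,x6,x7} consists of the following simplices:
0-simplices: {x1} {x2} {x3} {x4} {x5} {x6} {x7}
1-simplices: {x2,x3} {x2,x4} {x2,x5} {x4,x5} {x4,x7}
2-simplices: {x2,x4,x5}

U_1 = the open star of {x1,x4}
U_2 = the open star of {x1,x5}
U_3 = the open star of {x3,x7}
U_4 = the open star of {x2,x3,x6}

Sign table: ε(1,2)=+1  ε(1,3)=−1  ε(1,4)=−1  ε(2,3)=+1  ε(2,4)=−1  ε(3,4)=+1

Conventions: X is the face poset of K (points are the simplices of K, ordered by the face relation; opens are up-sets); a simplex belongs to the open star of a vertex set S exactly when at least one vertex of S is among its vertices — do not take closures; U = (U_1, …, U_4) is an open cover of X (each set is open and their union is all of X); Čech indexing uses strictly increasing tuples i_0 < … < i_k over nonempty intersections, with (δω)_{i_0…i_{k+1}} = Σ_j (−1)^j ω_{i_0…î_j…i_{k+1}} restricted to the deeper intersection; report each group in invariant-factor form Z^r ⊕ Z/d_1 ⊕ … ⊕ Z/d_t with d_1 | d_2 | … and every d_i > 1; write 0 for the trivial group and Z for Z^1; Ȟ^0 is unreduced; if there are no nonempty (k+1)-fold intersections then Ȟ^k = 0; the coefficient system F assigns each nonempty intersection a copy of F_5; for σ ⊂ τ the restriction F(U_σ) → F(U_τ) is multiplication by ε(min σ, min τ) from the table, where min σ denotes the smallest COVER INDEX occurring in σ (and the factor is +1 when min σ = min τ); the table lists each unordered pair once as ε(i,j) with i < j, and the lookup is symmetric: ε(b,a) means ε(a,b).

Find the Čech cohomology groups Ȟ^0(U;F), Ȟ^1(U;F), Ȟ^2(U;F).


Ȟ^0 = Z/5,  Ȟ^1 = Z/5,  Ȟ^2 = 0

nerve simplices:
  U1={{x1},{x4},{x2,x4},{x4,x5},{x4,x7},{x2,x4,x5}} U2={{x1},{x5},{x2,x5},{x4,x5},{x2,x4,x5}} U3={{x3},{x7},{x2,x3},{x4,x7}} U4={{x2},{x3},{x6},{x2,x3},{x2,x4},{x2,x5},{x2,x4,x5}}
  U12={{x1},{x4,x5},{x2,x4,x5}} U13={{x4,x7}} U14={{x2,x4},{x2,x4,x5}} U24={{x2,x5},{x2,x4,x5}} U34={{x3},{x2,x3}}
  U124={{x2,x4,x5}}
C dims 4,5,1; δ0: rk_F5 3; δ1: rk_F5 1
degree 0: 4−3−0 = 1 → Ȟ^0 ≅ Z/5
degree 1: 5−1−3 = 1 → Ȟ^1 ≅ Z/5
degree 2: 1−0−1 = 0 → Ȟ^2 ≅ 0


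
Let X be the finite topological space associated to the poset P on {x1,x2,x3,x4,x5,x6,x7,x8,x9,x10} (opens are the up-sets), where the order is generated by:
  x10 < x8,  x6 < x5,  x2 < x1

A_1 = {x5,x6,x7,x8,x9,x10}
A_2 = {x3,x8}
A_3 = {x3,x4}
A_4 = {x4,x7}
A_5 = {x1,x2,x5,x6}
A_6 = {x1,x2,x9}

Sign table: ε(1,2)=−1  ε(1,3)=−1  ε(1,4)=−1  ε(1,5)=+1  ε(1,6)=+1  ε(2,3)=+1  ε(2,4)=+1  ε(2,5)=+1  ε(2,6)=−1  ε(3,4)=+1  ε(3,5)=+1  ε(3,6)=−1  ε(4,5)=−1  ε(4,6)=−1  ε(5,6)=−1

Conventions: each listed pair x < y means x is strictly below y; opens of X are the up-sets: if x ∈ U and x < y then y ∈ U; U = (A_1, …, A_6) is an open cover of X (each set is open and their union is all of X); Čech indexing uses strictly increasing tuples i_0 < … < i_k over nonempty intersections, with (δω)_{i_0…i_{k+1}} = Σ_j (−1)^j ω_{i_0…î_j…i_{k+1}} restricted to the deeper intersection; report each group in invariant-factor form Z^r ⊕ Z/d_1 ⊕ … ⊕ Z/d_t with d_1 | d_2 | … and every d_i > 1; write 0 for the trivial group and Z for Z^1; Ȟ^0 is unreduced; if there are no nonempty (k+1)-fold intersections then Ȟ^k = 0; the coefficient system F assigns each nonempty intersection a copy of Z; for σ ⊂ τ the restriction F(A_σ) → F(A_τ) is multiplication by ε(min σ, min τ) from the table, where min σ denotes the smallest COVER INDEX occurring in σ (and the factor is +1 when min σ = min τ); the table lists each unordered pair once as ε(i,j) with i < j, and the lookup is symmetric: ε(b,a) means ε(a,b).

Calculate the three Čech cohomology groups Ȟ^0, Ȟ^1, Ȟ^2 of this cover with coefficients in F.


nerve of the cover:
  A12={x8} A14={x7} A15={x5,x6} A16={x9} A23={x3} A34={x4} A56={x1,x2}
C dims 6,7; δ0: rk 6, SNF 1^5·2
Ȟ^0 = (6 − 6) − 0 = 0, so Ȟ^0 ≅ 0
Ȟ^1 = (7 − 0) − 6 = 1 plus torsion [2], so Ȟ^1 ≅ Z ⊕ Z/2
Ȟ^2 = (0 − 0) − 0 = 0, so Ȟ^2 ≅ 0

Ȟ^0(U;F) ≅ 0,  Ȟ^1(U;F) ≅ Z ⊕ Z/2,  Ȟ^2(U;F) ≅ 0


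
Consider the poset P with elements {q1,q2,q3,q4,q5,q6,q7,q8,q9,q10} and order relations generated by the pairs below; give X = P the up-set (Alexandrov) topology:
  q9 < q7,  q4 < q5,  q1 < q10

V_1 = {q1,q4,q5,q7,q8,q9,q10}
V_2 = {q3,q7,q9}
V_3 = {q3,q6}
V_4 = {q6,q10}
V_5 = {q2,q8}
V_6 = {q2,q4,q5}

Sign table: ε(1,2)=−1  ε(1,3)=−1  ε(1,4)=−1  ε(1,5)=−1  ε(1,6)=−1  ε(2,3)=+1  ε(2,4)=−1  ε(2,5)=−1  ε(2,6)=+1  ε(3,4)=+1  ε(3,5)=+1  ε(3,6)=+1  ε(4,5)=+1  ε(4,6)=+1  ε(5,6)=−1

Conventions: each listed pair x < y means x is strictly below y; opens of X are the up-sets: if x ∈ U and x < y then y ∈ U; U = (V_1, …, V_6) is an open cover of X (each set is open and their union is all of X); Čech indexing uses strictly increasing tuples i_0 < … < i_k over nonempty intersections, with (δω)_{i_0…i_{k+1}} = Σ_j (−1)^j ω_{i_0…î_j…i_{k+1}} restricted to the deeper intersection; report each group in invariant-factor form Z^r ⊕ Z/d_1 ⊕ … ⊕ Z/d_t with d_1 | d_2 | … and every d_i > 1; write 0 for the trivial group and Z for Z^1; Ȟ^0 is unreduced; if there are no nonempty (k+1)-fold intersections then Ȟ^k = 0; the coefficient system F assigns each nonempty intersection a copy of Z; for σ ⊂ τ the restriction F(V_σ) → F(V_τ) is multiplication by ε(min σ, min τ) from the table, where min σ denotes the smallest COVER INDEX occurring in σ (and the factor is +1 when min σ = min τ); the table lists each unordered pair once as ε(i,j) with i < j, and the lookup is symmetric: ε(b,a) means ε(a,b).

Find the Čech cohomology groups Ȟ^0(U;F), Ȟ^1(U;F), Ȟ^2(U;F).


nerve of the cover:
  V12={q7,q9} V14={q10} V15={q8} V16={q4,q5} V23={q3} V34={q6} V56={q2}
C dims 6,7; δ0: rk 6, SNF 1^5·2
Ȟ^0 = (6 − 6) − 0 = 0, so Ȟ^0 ≅ 0
Ȟ^1 = (7 − 0) − 6 = 1 plus torsion [2], so Ȟ^1 ≅ Z ⊕ Z/2
Ȟ^2 = (0 − 0) − 0 = 0, so Ȟ^2 ≅ 0

Ȟ^0 = 0, Ȟ^1 = Z ⊕ Z/2, Ȟ^2 = 0


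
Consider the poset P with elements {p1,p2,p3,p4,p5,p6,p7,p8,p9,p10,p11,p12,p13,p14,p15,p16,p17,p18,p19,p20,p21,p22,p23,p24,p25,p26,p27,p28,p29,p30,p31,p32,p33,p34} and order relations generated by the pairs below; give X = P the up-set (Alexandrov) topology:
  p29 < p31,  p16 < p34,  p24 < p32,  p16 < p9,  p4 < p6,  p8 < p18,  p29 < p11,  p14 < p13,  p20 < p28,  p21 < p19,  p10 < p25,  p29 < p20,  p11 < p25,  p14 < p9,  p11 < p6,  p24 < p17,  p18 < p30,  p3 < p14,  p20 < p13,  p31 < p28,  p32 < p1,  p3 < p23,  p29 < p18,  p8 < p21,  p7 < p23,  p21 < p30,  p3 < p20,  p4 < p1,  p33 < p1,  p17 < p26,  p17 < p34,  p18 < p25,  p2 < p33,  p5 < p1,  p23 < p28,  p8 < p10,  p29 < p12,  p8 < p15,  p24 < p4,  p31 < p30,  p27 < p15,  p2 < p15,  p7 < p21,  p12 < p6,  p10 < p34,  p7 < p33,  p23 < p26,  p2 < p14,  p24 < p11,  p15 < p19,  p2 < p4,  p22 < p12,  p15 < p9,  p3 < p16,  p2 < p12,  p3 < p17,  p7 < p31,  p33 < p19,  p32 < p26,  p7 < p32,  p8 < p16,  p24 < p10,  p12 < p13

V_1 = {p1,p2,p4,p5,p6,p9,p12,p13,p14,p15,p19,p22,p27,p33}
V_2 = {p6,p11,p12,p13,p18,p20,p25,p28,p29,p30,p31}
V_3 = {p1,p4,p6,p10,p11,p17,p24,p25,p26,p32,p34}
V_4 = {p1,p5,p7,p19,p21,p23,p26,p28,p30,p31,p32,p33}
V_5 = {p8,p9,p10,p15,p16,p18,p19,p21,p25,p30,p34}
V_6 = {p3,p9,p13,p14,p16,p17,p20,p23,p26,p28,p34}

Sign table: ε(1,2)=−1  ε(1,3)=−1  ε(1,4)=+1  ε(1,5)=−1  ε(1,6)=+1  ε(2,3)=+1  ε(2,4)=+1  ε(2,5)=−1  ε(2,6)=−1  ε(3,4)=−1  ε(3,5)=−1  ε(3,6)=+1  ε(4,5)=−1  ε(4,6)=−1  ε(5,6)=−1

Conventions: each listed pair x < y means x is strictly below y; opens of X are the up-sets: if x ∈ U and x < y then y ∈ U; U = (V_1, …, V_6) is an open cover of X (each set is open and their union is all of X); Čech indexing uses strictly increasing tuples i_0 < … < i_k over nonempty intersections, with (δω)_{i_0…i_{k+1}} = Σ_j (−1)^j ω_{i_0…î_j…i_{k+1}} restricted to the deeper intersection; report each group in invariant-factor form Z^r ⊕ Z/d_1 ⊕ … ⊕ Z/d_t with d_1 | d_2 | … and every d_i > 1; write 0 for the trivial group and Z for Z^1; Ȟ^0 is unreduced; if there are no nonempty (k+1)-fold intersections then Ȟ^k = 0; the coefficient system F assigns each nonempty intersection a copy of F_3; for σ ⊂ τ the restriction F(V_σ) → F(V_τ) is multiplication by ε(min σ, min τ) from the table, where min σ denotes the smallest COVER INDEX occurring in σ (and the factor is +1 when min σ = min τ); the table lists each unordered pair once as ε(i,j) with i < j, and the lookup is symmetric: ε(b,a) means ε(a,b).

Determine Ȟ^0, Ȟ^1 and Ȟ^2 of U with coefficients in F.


nerve of the cover:
  V12={p6,p12,p13} V13={p1,p4,p6} V14={p1,p5,p19,p33} V15={p9,p15,p19} V16={p9,p13,p14} V23={p6,p11,p25} V24={p28,p30,p31} V25={p18,p25,p30} V26={p13,p20,p28} V34={p1,p26,p32} V35={p10,p25,p34} V36={p17,p26,p34} V45={p19,p21,p30} V46={p23,p26,p28} V56={p9,p16,p34}
  V123={p6} V126={p13} V134={p1} V145={p19} V156={p9} V235={p25} V245={p30} V246={p28} V346={p26} V356={p34}
C dims 6,15,10; δ0: rk_F3 6; δ1: rk_F3 9
Ȟ^0 = (6 − 6) − 0 = 0, so Ȟ^0 ≅ 0
Ȟ^1 = (15 − 9) − 6 = 0, so Ȟ^1 ≅ 0
Ȟ^2 = (10 − 0) − 9 = 1, so Ȟ^2 ≅ Z/3

Ȟ^0 = 0, Ȟ^1 = 0 and Ȟ^2 = Z/3


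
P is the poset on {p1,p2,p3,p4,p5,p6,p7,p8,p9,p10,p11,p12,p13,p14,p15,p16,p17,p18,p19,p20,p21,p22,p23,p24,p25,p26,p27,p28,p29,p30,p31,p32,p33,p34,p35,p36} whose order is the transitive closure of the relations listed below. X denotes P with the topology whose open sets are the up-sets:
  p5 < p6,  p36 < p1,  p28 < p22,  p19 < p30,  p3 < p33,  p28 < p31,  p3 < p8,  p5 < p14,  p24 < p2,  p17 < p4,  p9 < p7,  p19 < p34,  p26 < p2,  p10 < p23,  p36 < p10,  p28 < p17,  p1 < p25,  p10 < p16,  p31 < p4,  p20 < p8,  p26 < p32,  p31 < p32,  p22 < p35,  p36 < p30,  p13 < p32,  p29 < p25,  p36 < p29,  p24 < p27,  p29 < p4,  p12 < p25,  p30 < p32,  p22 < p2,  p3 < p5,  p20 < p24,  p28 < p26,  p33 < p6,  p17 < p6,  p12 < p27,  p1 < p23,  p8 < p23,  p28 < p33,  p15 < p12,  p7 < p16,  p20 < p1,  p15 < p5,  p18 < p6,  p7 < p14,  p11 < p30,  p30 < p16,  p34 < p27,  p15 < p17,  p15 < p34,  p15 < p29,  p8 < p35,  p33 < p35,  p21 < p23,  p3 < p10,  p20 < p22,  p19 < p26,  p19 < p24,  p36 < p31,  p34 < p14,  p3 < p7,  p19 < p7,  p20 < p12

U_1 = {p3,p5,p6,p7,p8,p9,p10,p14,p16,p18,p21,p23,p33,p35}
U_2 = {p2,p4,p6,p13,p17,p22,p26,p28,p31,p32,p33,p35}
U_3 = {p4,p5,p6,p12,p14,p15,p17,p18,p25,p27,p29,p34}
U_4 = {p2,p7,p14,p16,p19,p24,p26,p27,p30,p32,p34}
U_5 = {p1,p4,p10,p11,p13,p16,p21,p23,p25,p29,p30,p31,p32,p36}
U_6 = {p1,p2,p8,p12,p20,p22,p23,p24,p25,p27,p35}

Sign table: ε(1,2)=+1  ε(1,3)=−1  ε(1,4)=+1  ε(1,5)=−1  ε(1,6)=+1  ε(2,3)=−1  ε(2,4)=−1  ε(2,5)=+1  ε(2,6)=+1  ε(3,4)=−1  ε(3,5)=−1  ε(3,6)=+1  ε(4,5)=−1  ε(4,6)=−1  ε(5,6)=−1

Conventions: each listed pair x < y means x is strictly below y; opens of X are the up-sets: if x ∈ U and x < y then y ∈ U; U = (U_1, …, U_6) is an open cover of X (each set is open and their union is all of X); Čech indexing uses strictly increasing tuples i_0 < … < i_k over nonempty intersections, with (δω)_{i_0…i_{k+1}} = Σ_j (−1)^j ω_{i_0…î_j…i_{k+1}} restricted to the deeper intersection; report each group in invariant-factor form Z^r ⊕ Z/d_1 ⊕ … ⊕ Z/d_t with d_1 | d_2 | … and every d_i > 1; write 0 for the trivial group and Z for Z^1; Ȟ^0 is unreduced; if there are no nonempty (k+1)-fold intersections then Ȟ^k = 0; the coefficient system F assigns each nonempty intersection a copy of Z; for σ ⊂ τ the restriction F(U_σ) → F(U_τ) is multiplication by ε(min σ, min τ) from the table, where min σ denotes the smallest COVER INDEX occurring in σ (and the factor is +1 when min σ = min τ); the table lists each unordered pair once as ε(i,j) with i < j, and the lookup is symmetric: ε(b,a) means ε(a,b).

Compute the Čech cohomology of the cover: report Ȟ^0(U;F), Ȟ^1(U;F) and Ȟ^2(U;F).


cover nerve:
  U12={p6,p33,p35} U13={p5,p6,p14,p18} U14={p7,p14,p16} U15={p10,p16,p21,p23} U16={p8,p23,p35} U23={p4,p6,p17} U24={p2,p26,p32} U25={p4,p13,p31,p32} U26={p2,p22,p35} U34={p14,p27,p34} U35={p4,p25,p29} U36={p12,p25,p27} U45={p16,p30,p32} U46={p2,p24,p27} U56={p1,p23,p25}
  U123={p6} U126={p35} U134={p14} U145={p16} U156={p23} U235={p4} U245={p32} U246={p2} U346={p27} U356={p25}
C dims 6,15,10; δ0: rk 6, SNF 1^5·2; δ1: rk 9, SNF 1^9
Ȟ^0: (6−6)−0=0 ⇒ 0
Ȟ^1: (15−9)−6=0 plus torsion [2] ⇒ Z/2
Ȟ^2: (10−0)−9=1 ⇒ Z

Ȟ^0 ≅ 0,  Ȟ^1 ≅ Z/2,  Ȟ^2 ≅ Z


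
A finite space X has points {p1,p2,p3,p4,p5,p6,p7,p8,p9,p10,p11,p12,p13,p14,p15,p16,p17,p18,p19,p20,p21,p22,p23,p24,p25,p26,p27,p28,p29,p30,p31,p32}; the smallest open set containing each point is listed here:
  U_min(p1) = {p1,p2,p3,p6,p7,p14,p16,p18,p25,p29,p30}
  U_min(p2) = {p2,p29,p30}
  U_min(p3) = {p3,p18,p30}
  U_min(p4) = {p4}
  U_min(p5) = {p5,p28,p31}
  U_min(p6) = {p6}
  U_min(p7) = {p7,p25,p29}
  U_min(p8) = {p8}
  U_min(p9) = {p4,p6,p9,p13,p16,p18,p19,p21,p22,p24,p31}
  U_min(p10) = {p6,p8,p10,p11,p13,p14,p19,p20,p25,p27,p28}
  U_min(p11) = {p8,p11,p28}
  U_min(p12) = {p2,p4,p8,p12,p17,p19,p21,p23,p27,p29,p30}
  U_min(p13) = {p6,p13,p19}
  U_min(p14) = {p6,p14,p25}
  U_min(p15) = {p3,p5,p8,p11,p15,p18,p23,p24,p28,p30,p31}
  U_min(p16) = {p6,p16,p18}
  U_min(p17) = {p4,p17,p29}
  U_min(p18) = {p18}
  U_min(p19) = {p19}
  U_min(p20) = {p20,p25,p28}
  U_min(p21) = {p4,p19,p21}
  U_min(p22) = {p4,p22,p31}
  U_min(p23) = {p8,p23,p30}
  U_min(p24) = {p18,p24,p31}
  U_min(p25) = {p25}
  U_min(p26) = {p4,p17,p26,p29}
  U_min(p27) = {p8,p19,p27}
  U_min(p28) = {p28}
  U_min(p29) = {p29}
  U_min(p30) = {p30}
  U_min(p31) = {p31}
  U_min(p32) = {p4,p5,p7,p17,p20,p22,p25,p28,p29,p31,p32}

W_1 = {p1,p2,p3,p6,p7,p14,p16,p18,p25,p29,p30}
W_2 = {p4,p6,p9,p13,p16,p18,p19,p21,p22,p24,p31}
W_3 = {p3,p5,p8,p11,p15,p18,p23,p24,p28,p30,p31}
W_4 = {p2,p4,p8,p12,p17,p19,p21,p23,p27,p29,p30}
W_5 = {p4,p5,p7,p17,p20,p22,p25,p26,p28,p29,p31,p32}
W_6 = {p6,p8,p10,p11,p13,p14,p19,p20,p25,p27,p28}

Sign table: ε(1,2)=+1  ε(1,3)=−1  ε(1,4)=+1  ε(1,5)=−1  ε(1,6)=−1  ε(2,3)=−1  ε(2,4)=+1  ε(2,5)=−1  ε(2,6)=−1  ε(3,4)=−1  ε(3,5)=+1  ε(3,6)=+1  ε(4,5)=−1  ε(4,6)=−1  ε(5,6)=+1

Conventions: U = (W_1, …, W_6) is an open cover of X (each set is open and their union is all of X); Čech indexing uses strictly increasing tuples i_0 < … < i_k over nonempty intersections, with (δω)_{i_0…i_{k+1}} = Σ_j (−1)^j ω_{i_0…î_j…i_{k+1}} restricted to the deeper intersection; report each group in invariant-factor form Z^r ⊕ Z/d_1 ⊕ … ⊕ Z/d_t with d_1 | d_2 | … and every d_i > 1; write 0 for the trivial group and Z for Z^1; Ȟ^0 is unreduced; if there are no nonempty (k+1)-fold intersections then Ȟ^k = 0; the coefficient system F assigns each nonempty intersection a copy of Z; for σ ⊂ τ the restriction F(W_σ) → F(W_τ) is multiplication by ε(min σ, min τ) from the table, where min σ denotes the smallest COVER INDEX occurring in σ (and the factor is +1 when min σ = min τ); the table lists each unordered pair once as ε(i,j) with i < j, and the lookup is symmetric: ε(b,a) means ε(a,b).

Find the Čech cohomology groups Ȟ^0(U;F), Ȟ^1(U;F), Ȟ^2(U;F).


cover nerve:
  W12={p6,p16,p18} W13={p3,p18,p30} W14={p2,p29,p30} W15={p7,p25,p29} W16={p6,p14,p25} W23={p18,p24,p31} W24={p4,p19,p21} W25={p4,p22,p31} W26={p6,p13,p19} W34={p8,p23,p30} W35={p5,p28,p31} W36={p8,p11,p28} W45={p4,p17,p29} W46={p8,p19,p27} W56={p20,p25,p28}
  W123={p18} W126={p6} W134={p30} W145={p29} W156={p25} W235={p31} W245={p4} W246={p19} W346={p8} W356={p28}
C dims 6,15,10; δ0: rk 5, SNF 1^5; δ1: rk 10, SNF 1^9·2
Ȟ^0: (6−5)−0=1 ⇒ Z
Ȟ^1: (15−10)−5=0 ⇒ 0
Ȟ^2: (10−0)−10=0 plus torsion [2] ⇒ Z/2

Ȟ^0(U;F) ≅ Z; Ȟ^1(U;F) ≅ 0; Ȟ^2(U;F) ≅ Z/2


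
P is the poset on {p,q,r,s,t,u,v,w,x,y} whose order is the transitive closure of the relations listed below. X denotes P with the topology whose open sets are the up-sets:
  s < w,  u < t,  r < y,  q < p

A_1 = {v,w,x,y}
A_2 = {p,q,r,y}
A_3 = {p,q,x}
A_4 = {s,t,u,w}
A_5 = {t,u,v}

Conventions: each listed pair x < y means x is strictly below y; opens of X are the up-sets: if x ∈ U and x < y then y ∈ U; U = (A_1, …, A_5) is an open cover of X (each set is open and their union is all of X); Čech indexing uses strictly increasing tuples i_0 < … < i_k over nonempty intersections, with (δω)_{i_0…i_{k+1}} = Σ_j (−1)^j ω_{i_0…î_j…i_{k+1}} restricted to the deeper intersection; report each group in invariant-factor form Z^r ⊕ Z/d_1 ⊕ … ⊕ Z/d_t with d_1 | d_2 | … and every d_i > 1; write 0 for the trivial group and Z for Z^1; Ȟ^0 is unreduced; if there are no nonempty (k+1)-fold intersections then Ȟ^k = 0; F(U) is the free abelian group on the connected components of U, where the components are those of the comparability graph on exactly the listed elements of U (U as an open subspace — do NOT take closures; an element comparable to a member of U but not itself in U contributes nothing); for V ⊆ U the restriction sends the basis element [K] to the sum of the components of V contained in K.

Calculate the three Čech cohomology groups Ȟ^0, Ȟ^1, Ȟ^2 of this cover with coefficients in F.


cover nerve:
  A12={y} A13={x} A14={w} A15={v} A23={p,q} A45={t,u}
components per intersection:
  A1: {v} {w} {x} {y}
  A2: {p,q} {r,y}
  A3: {p,q} {x}
  A4: {s,w} {t,u}
  A5: {t,u} {v}
  A12: {y}
  A13: {x}
  A14: {w}
  A15: {v}
  A23: {p,q}
  A45: {t,u}
C dims 12,6; δ0: rk 6, SNF 1^6
Ȟ^0: (12−6)−0=6 ⇒ Z^6
Ȟ^1: (6−0)−6=0 ⇒ 0
Ȟ^2: (0−0)−0=0 ⇒ 0

Ȟ^0(U;F) ≅ Z^6, Ȟ^1(U;F) ≅ 0 and Ȟ^2(U;F) ≅ 0


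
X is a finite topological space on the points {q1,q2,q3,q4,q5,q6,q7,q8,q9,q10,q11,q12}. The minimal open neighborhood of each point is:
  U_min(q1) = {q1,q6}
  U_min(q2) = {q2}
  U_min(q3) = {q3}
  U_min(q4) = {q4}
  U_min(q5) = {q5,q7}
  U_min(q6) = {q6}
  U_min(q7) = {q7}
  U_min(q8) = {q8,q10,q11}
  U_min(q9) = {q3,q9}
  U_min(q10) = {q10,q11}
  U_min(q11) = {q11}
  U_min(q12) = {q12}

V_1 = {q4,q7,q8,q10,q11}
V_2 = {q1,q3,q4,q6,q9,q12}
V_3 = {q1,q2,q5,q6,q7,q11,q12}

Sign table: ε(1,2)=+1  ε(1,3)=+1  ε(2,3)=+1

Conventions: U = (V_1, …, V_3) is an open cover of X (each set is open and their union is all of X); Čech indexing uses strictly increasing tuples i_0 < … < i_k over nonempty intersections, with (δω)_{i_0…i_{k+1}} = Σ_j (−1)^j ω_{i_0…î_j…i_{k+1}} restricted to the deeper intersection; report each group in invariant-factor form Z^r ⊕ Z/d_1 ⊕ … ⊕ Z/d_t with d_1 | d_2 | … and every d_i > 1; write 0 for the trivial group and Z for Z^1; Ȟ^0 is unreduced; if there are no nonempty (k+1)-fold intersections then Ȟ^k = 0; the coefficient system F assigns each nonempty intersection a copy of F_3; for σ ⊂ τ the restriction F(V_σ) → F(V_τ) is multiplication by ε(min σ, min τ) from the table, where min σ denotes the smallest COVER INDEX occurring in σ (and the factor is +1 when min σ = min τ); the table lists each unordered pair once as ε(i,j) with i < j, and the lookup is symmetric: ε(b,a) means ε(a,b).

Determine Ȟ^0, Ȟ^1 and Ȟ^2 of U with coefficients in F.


Ȟ^0 ≅ Z/3; Ȟ^1 ≅ Z/3; Ȟ^2 ≅ 0

intersection data:
  V12={q4} V13={q7,q11} V23={q1,q6,q12}
C dims 3,3; δ0: rk_F3 2
Ȟ^0 = (3 − 2) − 0 = 1, so Ȟ^0 ≅ Z/3
Ȟ^1 = (3 − 0) − 2 = 1, so Ȟ^1 ≅ Z/3
Ȟ^2 = (0 − 0) − 0 = 0, so Ȟ^2 ≅ 0


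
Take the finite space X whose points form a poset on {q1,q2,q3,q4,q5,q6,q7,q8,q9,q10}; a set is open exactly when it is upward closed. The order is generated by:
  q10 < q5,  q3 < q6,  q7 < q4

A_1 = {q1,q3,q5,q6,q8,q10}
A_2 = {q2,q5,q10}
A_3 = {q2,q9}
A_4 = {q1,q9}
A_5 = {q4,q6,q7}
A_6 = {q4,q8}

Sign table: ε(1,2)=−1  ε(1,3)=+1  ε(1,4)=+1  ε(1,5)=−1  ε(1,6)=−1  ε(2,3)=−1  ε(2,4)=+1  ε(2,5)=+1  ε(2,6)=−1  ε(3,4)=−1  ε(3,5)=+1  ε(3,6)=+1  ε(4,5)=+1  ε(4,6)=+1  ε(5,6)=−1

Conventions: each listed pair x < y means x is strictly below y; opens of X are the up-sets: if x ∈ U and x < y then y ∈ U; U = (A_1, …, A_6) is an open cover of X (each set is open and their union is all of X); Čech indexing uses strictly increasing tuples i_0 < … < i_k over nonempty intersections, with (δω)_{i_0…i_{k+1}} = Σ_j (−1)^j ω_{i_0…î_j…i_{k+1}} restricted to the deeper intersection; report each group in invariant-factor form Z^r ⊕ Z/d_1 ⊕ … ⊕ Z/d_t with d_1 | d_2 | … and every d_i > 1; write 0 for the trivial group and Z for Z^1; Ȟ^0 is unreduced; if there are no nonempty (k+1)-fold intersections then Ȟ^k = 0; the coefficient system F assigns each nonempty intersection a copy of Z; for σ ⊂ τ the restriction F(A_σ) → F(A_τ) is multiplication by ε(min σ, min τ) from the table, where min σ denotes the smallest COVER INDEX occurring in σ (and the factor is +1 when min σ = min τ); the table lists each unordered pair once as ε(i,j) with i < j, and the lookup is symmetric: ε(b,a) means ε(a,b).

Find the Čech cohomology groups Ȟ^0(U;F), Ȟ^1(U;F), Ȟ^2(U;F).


nerve of the cover:
  A12={q5,q10} A14={q1} A15={q6} A16={q8} A23={q2} A34={q9} A56={q4}
C dims 6,7; δ0: rk 6, SNF 1^5·2
Ȟ^0 = (6 − 6) − 0 = 0, so Ȟ^0 ≅ 0
Ȟ^1 = (7 − 0) − 6 = 1 plus torsion [2], so Ȟ^1 ≅ Z ⊕ Z/2
Ȟ^2 = (0 − 0) − 0 = 0, so Ȟ^2 ≅ 0

Ȟ^0 = 0; Ȟ^1 = Z ⊕ Z/2; Ȟ^2 = 0


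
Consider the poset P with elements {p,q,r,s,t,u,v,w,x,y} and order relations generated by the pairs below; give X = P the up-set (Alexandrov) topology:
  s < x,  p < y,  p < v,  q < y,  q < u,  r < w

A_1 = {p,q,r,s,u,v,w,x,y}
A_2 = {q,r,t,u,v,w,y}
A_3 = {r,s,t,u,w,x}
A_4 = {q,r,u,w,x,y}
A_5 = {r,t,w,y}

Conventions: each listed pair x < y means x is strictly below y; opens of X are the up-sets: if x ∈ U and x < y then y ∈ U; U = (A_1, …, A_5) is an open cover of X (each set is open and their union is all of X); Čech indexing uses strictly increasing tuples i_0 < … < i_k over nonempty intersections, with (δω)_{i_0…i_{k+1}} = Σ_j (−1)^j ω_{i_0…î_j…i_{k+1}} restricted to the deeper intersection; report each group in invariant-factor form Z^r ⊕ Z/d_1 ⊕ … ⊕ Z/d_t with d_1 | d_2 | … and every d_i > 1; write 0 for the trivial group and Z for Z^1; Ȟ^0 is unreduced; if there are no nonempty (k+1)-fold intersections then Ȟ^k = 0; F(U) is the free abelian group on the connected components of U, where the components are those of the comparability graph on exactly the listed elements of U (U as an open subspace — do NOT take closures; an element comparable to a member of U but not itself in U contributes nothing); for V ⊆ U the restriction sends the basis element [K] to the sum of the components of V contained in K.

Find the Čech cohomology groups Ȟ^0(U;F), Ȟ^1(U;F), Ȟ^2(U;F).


cover nerve:
  A12={q,r,u,v,w,y} A13={r,s,u,w,x} A14={q,r,u,w,x,y} A15={r,w,y} A23={r,t,u,w} A24={q,r,u,w,y} A25={r,t,w,y} A34={r,u,w,x} A35={r,t,w} A45={r,w,y}
  A123={r,u,w} A124={q,r,u,w,y} A125={r,w,y} A134={r,u,w,x} A135={r,w} A145={r,w,y} A234={r,u,w} A235={r,t,w} A245={r,w,y} A345={r,w}
  A1234={r,u,w} A1235={r,w} A1245={r,w,y} A1345={r,w} A2345={r,w}
  A12345={r,w}
components per intersection:
  A1: {p,q,u,v,y} {r,w} {s,x}
  A2: {q,u,y} {r,w} {t} {v}
  A3: {r,w} {s,x} {t} {u}
  A4: {q,u,y} {r,w} {x}
  A5: {r,w} {t} {y}
  A12: {q,u,y} {r,w} {v}
  A13: {r,w} {s,x} {u}
  A14: {q,u,y} {r,w} {x}
  A15: {r,w} {y}
  A23: {r,w} {t} {u}
  A24: {q,u,y} {r,w}
  A25: {r,w} {t} {y}
  A34: {r,w} {u} {x}
  A35: {r,w} {t}
  A45: {r,w} {y}
  A123: {r,w} {u}
  A124: {q,u,y} {r,w}
  A125: {r,w} {y}
  A134: {r,w} {u} {x}
  A135: {r,w}
  A145: {r,w} {y}
  A234: {r,w} {u}
  A235: {r,w} {t}
  A245: {r,w} {y}
  A345: {r,w}
  A1234: {r,w} {u}
  A1235: {r,w}
  A1245: {r,w} {y}
  A1345: {r,w}
  A2345: {r,w}
  A12345: {r,w}
C dims 17,26,19,7; δ0: rk 13, SNF 1^13; δ1: rk 13, SNF 1^13; δ2: rk 6, SNF 1^6
Ȟ^0: (17−13)−0=4 ⇒ Z^4
Ȟ^1: (26−13)−13=0 ⇒ 0
Ȟ^2: (19−6)−13=0 ⇒ 0

Ȟ^0(U;F) ≅ Z^4, Ȟ^1(U;F) ≅ 0 and Ȟ^2(U;F) ≅ 0


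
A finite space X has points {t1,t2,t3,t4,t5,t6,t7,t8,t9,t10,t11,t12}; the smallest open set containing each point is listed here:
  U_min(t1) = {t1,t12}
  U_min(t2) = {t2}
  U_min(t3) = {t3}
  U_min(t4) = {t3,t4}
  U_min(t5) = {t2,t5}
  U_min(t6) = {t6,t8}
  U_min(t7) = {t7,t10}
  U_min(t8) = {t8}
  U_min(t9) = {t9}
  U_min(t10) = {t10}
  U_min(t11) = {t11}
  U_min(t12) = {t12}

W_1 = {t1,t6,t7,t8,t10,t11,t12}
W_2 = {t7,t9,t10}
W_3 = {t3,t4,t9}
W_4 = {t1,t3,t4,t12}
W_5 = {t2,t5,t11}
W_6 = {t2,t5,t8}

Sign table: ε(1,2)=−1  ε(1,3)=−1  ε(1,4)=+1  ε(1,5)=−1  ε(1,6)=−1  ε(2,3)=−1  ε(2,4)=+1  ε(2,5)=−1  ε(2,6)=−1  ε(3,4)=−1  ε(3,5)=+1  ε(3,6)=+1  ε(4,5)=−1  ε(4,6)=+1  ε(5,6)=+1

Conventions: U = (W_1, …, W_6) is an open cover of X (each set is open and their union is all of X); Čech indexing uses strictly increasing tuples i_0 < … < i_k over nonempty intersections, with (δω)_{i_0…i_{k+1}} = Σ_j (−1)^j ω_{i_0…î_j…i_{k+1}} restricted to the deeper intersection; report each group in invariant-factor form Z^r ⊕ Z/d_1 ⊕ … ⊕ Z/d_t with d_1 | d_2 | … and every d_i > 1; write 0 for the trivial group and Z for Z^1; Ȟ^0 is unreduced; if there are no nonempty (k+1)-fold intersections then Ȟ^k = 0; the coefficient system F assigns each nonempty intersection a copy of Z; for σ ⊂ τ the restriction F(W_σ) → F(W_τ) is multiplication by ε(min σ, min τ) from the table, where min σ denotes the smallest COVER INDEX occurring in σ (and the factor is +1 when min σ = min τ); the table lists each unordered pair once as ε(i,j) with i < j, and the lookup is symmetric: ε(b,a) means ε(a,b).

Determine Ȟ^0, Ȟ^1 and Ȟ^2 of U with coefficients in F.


Ȟ^0 ≅ 0, Ȟ^1 ≅ Z ⊕ Z/2, Ȟ^2 ≅ 0

nonempty intersections:
  W12={t7,t10} W14={t1,t12} W15={t11} W16={t8} W23={t9} W34={t3,t4} W56={t2,t5}
C dims 6,7; δ0: rk 6, SNF 1^5·2
Ȟ^0: (6−6)−0=0 ⇒ 0
Ȟ^1: (7−0)−6=1 plus torsion [2] ⇒ Z ⊕ Z/2
Ȟ^2: (0−0)−0=0 ⇒ 0


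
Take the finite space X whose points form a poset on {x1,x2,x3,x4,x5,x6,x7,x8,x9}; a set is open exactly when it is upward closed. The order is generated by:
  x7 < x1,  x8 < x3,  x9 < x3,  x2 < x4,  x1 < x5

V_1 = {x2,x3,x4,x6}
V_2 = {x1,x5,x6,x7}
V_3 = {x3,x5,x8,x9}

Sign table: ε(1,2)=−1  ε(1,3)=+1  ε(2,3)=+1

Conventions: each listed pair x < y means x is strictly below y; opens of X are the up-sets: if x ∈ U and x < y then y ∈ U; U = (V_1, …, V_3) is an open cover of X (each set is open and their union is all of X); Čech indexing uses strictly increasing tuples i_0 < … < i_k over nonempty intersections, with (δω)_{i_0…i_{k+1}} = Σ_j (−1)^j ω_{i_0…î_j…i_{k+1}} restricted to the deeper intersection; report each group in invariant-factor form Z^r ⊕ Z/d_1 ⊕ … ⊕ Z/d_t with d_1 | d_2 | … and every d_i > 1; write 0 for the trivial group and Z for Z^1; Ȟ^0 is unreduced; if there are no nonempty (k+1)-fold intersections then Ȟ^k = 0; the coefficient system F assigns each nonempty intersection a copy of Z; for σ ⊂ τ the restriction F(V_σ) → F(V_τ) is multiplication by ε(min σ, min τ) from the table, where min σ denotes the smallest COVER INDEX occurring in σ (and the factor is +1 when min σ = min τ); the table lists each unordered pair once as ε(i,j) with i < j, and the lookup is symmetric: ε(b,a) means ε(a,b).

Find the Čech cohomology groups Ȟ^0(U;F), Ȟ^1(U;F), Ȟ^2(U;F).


cover nerve:
  V12={x6} V13={x3} V23={x5}
C dims 3,3; δ0: rk 3, SNF 1^2·2
Ȟ^0: (3−3)−0=0 ⇒ 0
Ȟ^1: (3−0)−3=0 plus torsion [2] ⇒ Z/2
Ȟ^2: (0−0)−0=0 ⇒ 0

Ȟ^0(U;F) ≅ 0, Ȟ^1(U;F) ≅ Z/2, Ȟ^2(U;F) ≅ 0


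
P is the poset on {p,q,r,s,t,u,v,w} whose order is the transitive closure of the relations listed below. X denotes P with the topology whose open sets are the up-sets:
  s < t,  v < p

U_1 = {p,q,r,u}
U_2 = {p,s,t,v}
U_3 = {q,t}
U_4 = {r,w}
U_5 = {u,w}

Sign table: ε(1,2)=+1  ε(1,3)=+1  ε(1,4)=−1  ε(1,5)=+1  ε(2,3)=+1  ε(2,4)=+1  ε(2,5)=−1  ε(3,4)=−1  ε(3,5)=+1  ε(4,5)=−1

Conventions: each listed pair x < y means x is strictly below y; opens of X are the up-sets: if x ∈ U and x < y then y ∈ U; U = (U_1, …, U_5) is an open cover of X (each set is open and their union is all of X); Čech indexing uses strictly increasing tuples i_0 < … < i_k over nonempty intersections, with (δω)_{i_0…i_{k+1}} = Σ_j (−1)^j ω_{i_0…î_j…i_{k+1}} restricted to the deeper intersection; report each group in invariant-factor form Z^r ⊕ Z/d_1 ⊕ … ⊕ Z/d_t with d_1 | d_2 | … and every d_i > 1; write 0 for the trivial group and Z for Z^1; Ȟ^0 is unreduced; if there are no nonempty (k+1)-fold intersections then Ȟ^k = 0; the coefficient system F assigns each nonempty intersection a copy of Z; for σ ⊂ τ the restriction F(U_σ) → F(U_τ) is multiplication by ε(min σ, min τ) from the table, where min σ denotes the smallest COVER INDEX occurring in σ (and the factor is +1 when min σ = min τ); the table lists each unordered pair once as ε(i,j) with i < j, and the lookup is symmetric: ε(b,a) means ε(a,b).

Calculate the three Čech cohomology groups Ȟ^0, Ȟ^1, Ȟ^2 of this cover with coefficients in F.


nerve of the cover:
  U12={p} U13={q} U14={r} U15={u} U23={t} U45={w}
C dims 5,6; δ0: rk 4, SNF 1^4
Ȟ^0 = (5 − 4) − 0 = 1, so Ȟ^0 ≅ Z
Ȟ^1 = (6 − 0) − 4 = 2, so Ȟ^1 ≅ Z^2
Ȟ^2 = (0 − 0) − 0 = 0, so Ȟ^2 ≅ 0

Ȟ^0(U;F) ≅ Z, Ȟ^1(U;F) ≅ Z^2 and Ȟ^2(U;F) ≅ 0
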